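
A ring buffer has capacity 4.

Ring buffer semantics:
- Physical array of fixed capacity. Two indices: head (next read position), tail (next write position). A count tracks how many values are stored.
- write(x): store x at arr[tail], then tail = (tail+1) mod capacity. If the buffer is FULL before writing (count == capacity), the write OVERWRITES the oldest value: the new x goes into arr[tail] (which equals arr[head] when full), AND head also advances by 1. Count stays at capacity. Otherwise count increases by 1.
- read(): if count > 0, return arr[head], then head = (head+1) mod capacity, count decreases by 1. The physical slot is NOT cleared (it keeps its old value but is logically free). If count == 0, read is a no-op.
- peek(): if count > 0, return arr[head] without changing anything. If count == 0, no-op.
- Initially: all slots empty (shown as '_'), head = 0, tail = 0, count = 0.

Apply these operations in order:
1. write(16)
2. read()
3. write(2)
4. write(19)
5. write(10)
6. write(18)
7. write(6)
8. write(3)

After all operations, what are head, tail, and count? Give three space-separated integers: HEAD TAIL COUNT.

After op 1 (write(16)): arr=[16 _ _ _] head=0 tail=1 count=1
After op 2 (read()): arr=[16 _ _ _] head=1 tail=1 count=0
After op 3 (write(2)): arr=[16 2 _ _] head=1 tail=2 count=1
After op 4 (write(19)): arr=[16 2 19 _] head=1 tail=3 count=2
After op 5 (write(10)): arr=[16 2 19 10] head=1 tail=0 count=3
After op 6 (write(18)): arr=[18 2 19 10] head=1 tail=1 count=4
After op 7 (write(6)): arr=[18 6 19 10] head=2 tail=2 count=4
After op 8 (write(3)): arr=[18 6 3 10] head=3 tail=3 count=4

Answer: 3 3 4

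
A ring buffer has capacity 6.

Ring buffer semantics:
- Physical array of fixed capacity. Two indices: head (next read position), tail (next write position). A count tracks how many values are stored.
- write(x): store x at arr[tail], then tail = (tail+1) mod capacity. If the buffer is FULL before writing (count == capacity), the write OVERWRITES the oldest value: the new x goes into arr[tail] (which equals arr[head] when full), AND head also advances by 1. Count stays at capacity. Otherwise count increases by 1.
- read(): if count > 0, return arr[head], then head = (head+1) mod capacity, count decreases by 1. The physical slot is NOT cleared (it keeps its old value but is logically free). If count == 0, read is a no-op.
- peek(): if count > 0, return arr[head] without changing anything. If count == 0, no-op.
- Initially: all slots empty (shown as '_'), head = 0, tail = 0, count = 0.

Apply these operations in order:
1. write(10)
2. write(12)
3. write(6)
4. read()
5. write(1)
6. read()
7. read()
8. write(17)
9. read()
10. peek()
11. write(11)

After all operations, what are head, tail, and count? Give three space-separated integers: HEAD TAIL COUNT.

After op 1 (write(10)): arr=[10 _ _ _ _ _] head=0 tail=1 count=1
After op 2 (write(12)): arr=[10 12 _ _ _ _] head=0 tail=2 count=2
After op 3 (write(6)): arr=[10 12 6 _ _ _] head=0 tail=3 count=3
After op 4 (read()): arr=[10 12 6 _ _ _] head=1 tail=3 count=2
After op 5 (write(1)): arr=[10 12 6 1 _ _] head=1 tail=4 count=3
After op 6 (read()): arr=[10 12 6 1 _ _] head=2 tail=4 count=2
After op 7 (read()): arr=[10 12 6 1 _ _] head=3 tail=4 count=1
After op 8 (write(17)): arr=[10 12 6 1 17 _] head=3 tail=5 count=2
After op 9 (read()): arr=[10 12 6 1 17 _] head=4 tail=5 count=1
After op 10 (peek()): arr=[10 12 6 1 17 _] head=4 tail=5 count=1
After op 11 (write(11)): arr=[10 12 6 1 17 11] head=4 tail=0 count=2

Answer: 4 0 2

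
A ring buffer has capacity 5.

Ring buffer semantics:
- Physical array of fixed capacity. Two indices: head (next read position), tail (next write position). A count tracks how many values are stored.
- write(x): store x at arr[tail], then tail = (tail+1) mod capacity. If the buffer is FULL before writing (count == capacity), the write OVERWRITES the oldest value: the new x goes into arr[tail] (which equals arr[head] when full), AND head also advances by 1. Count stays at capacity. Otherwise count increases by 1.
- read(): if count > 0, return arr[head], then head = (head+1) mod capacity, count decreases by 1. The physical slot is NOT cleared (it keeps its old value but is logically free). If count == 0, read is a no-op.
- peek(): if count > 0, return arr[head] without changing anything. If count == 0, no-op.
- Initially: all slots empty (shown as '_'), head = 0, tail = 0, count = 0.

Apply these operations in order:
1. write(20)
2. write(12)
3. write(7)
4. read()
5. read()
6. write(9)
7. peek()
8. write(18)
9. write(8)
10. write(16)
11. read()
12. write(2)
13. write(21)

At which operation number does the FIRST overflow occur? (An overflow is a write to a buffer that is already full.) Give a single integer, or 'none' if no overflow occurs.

After op 1 (write(20)): arr=[20 _ _ _ _] head=0 tail=1 count=1
After op 2 (write(12)): arr=[20 12 _ _ _] head=0 tail=2 count=2
After op 3 (write(7)): arr=[20 12 7 _ _] head=0 tail=3 count=3
After op 4 (read()): arr=[20 12 7 _ _] head=1 tail=3 count=2
After op 5 (read()): arr=[20 12 7 _ _] head=2 tail=3 count=1
After op 6 (write(9)): arr=[20 12 7 9 _] head=2 tail=4 count=2
After op 7 (peek()): arr=[20 12 7 9 _] head=2 tail=4 count=2
After op 8 (write(18)): arr=[20 12 7 9 18] head=2 tail=0 count=3
After op 9 (write(8)): arr=[8 12 7 9 18] head=2 tail=1 count=4
After op 10 (write(16)): arr=[8 16 7 9 18] head=2 tail=2 count=5
After op 11 (read()): arr=[8 16 7 9 18] head=3 tail=2 count=4
After op 12 (write(2)): arr=[8 16 2 9 18] head=3 tail=3 count=5
After op 13 (write(21)): arr=[8 16 2 21 18] head=4 tail=4 count=5

Answer: 13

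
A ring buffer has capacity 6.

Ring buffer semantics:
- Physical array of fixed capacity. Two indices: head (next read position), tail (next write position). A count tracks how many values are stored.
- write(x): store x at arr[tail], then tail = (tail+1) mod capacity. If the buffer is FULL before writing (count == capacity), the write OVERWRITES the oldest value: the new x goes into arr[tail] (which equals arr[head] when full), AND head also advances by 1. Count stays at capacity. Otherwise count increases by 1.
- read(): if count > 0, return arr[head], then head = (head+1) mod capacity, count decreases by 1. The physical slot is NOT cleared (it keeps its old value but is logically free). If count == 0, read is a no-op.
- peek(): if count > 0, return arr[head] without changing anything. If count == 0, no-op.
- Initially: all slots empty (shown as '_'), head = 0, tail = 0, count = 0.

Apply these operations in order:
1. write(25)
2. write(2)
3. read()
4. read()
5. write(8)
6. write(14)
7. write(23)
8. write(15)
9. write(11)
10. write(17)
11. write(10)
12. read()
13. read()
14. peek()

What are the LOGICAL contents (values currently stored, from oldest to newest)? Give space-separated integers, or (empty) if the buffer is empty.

After op 1 (write(25)): arr=[25 _ _ _ _ _] head=0 tail=1 count=1
After op 2 (write(2)): arr=[25 2 _ _ _ _] head=0 tail=2 count=2
After op 3 (read()): arr=[25 2 _ _ _ _] head=1 tail=2 count=1
After op 4 (read()): arr=[25 2 _ _ _ _] head=2 tail=2 count=0
After op 5 (write(8)): arr=[25 2 8 _ _ _] head=2 tail=3 count=1
After op 6 (write(14)): arr=[25 2 8 14 _ _] head=2 tail=4 count=2
After op 7 (write(23)): arr=[25 2 8 14 23 _] head=2 tail=5 count=3
After op 8 (write(15)): arr=[25 2 8 14 23 15] head=2 tail=0 count=4
After op 9 (write(11)): arr=[11 2 8 14 23 15] head=2 tail=1 count=5
After op 10 (write(17)): arr=[11 17 8 14 23 15] head=2 tail=2 count=6
After op 11 (write(10)): arr=[11 17 10 14 23 15] head=3 tail=3 count=6
After op 12 (read()): arr=[11 17 10 14 23 15] head=4 tail=3 count=5
After op 13 (read()): arr=[11 17 10 14 23 15] head=5 tail=3 count=4
After op 14 (peek()): arr=[11 17 10 14 23 15] head=5 tail=3 count=4

Answer: 15 11 17 10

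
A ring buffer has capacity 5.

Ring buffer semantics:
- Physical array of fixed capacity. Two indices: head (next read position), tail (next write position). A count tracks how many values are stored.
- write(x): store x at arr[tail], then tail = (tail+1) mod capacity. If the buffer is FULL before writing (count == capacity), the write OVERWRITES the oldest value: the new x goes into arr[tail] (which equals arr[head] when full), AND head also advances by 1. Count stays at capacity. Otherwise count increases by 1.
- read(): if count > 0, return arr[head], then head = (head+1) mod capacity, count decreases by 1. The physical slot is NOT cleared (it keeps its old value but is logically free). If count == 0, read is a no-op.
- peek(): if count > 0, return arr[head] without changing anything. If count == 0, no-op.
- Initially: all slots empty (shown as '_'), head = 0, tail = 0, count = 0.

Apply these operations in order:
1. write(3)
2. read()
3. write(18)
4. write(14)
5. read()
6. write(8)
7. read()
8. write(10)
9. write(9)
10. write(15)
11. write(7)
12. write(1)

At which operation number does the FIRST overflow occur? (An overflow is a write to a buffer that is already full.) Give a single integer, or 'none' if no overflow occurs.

After op 1 (write(3)): arr=[3 _ _ _ _] head=0 tail=1 count=1
After op 2 (read()): arr=[3 _ _ _ _] head=1 tail=1 count=0
After op 3 (write(18)): arr=[3 18 _ _ _] head=1 tail=2 count=1
After op 4 (write(14)): arr=[3 18 14 _ _] head=1 tail=3 count=2
After op 5 (read()): arr=[3 18 14 _ _] head=2 tail=3 count=1
After op 6 (write(8)): arr=[3 18 14 8 _] head=2 tail=4 count=2
After op 7 (read()): arr=[3 18 14 8 _] head=3 tail=4 count=1
After op 8 (write(10)): arr=[3 18 14 8 10] head=3 tail=0 count=2
After op 9 (write(9)): arr=[9 18 14 8 10] head=3 tail=1 count=3
After op 10 (write(15)): arr=[9 15 14 8 10] head=3 tail=2 count=4
After op 11 (write(7)): arr=[9 15 7 8 10] head=3 tail=3 count=5
After op 12 (write(1)): arr=[9 15 7 1 10] head=4 tail=4 count=5

Answer: 12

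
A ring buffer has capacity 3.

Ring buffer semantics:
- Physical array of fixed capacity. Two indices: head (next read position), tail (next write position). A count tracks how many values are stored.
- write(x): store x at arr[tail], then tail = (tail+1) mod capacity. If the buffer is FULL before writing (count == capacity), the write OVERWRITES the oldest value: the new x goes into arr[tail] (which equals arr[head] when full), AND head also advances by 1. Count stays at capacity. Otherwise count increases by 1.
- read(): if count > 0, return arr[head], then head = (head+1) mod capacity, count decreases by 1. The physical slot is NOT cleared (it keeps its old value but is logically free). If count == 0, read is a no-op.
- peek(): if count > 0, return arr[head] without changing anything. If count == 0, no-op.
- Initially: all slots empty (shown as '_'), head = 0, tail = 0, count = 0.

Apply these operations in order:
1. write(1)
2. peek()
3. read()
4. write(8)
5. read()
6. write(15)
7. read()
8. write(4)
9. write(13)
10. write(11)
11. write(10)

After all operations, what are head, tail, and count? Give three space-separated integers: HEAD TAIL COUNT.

After op 1 (write(1)): arr=[1 _ _] head=0 tail=1 count=1
After op 2 (peek()): arr=[1 _ _] head=0 tail=1 count=1
After op 3 (read()): arr=[1 _ _] head=1 tail=1 count=0
After op 4 (write(8)): arr=[1 8 _] head=1 tail=2 count=1
After op 5 (read()): arr=[1 8 _] head=2 tail=2 count=0
After op 6 (write(15)): arr=[1 8 15] head=2 tail=0 count=1
After op 7 (read()): arr=[1 8 15] head=0 tail=0 count=0
After op 8 (write(4)): arr=[4 8 15] head=0 tail=1 count=1
After op 9 (write(13)): arr=[4 13 15] head=0 tail=2 count=2
After op 10 (write(11)): arr=[4 13 11] head=0 tail=0 count=3
After op 11 (write(10)): arr=[10 13 11] head=1 tail=1 count=3

Answer: 1 1 3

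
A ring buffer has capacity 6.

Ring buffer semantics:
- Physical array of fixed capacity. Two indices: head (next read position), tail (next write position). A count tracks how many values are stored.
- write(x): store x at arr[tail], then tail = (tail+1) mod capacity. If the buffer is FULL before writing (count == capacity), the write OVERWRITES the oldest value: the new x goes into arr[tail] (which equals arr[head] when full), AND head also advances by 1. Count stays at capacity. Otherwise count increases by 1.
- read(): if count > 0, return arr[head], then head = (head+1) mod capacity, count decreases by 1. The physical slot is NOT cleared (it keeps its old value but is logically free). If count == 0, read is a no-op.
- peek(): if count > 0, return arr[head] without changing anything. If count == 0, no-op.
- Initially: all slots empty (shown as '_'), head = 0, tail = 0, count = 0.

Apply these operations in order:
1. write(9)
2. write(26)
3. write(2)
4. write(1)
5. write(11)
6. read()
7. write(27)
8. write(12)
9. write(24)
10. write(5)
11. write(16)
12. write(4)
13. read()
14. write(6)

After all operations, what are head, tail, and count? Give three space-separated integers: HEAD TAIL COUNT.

After op 1 (write(9)): arr=[9 _ _ _ _ _] head=0 tail=1 count=1
After op 2 (write(26)): arr=[9 26 _ _ _ _] head=0 tail=2 count=2
After op 3 (write(2)): arr=[9 26 2 _ _ _] head=0 tail=3 count=3
After op 4 (write(1)): arr=[9 26 2 1 _ _] head=0 tail=4 count=4
After op 5 (write(11)): arr=[9 26 2 1 11 _] head=0 tail=5 count=5
After op 6 (read()): arr=[9 26 2 1 11 _] head=1 tail=5 count=4
After op 7 (write(27)): arr=[9 26 2 1 11 27] head=1 tail=0 count=5
After op 8 (write(12)): arr=[12 26 2 1 11 27] head=1 tail=1 count=6
After op 9 (write(24)): arr=[12 24 2 1 11 27] head=2 tail=2 count=6
After op 10 (write(5)): arr=[12 24 5 1 11 27] head=3 tail=3 count=6
After op 11 (write(16)): arr=[12 24 5 16 11 27] head=4 tail=4 count=6
After op 12 (write(4)): arr=[12 24 5 16 4 27] head=5 tail=5 count=6
After op 13 (read()): arr=[12 24 5 16 4 27] head=0 tail=5 count=5
After op 14 (write(6)): arr=[12 24 5 16 4 6] head=0 tail=0 count=6

Answer: 0 0 6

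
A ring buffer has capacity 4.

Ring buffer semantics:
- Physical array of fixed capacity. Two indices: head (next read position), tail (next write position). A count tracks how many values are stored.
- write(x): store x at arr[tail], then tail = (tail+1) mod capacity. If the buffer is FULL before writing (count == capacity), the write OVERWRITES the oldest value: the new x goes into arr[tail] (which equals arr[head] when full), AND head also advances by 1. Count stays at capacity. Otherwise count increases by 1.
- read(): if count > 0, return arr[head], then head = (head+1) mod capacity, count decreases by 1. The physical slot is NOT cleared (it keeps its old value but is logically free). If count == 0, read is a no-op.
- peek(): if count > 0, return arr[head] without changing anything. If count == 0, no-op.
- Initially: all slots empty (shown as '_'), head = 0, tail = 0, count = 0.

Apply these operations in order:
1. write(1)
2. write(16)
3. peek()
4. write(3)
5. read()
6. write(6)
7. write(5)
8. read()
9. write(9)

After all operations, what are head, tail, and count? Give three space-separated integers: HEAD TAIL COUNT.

Answer: 2 2 4

Derivation:
After op 1 (write(1)): arr=[1 _ _ _] head=0 tail=1 count=1
After op 2 (write(16)): arr=[1 16 _ _] head=0 tail=2 count=2
After op 3 (peek()): arr=[1 16 _ _] head=0 tail=2 count=2
After op 4 (write(3)): arr=[1 16 3 _] head=0 tail=3 count=3
After op 5 (read()): arr=[1 16 3 _] head=1 tail=3 count=2
After op 6 (write(6)): arr=[1 16 3 6] head=1 tail=0 count=3
After op 7 (write(5)): arr=[5 16 3 6] head=1 tail=1 count=4
After op 8 (read()): arr=[5 16 3 6] head=2 tail=1 count=3
After op 9 (write(9)): arr=[5 9 3 6] head=2 tail=2 count=4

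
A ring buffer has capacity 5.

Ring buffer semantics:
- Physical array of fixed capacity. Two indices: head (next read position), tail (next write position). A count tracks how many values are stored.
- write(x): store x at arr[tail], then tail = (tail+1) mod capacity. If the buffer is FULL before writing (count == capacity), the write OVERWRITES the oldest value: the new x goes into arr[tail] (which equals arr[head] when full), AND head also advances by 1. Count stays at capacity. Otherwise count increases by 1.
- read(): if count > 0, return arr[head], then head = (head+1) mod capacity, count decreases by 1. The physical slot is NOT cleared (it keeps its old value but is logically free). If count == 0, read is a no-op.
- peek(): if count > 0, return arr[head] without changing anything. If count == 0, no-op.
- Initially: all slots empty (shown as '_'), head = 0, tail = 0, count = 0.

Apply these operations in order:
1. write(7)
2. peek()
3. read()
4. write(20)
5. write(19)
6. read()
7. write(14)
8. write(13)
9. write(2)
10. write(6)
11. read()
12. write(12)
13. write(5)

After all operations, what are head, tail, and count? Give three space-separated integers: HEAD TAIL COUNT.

Answer: 4 4 5

Derivation:
After op 1 (write(7)): arr=[7 _ _ _ _] head=0 tail=1 count=1
After op 2 (peek()): arr=[7 _ _ _ _] head=0 tail=1 count=1
After op 3 (read()): arr=[7 _ _ _ _] head=1 tail=1 count=0
After op 4 (write(20)): arr=[7 20 _ _ _] head=1 tail=2 count=1
After op 5 (write(19)): arr=[7 20 19 _ _] head=1 tail=3 count=2
After op 6 (read()): arr=[7 20 19 _ _] head=2 tail=3 count=1
After op 7 (write(14)): arr=[7 20 19 14 _] head=2 tail=4 count=2
After op 8 (write(13)): arr=[7 20 19 14 13] head=2 tail=0 count=3
After op 9 (write(2)): arr=[2 20 19 14 13] head=2 tail=1 count=4
After op 10 (write(6)): arr=[2 6 19 14 13] head=2 tail=2 count=5
After op 11 (read()): arr=[2 6 19 14 13] head=3 tail=2 count=4
After op 12 (write(12)): arr=[2 6 12 14 13] head=3 tail=3 count=5
After op 13 (write(5)): arr=[2 6 12 5 13] head=4 tail=4 count=5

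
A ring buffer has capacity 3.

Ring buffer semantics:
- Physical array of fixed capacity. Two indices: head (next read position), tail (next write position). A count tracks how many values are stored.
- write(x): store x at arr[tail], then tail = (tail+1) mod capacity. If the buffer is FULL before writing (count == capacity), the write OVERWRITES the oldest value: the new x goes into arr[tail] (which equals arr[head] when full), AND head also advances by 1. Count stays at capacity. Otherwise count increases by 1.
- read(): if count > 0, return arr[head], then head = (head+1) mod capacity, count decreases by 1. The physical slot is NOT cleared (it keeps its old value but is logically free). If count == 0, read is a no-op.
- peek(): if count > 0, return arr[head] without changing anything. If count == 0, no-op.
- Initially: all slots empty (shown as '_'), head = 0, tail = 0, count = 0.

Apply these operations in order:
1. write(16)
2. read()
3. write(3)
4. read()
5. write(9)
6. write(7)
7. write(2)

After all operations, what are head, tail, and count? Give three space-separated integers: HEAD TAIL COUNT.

After op 1 (write(16)): arr=[16 _ _] head=0 tail=1 count=1
After op 2 (read()): arr=[16 _ _] head=1 tail=1 count=0
After op 3 (write(3)): arr=[16 3 _] head=1 tail=2 count=1
After op 4 (read()): arr=[16 3 _] head=2 tail=2 count=0
After op 5 (write(9)): arr=[16 3 9] head=2 tail=0 count=1
After op 6 (write(7)): arr=[7 3 9] head=2 tail=1 count=2
After op 7 (write(2)): arr=[7 2 9] head=2 tail=2 count=3

Answer: 2 2 3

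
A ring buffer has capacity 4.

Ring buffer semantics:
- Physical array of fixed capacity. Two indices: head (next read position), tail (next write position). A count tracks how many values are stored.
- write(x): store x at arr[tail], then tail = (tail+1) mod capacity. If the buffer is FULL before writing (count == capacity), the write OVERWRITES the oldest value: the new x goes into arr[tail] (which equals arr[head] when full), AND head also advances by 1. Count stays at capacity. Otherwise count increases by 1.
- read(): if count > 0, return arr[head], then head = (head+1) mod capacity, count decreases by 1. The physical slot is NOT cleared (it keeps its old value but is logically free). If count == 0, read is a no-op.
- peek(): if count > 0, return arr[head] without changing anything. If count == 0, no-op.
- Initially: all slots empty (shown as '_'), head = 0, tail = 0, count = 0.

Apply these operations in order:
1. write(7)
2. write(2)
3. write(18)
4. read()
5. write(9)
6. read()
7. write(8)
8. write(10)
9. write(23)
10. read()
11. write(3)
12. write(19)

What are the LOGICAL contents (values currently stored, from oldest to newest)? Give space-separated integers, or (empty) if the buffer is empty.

Answer: 10 23 3 19

Derivation:
After op 1 (write(7)): arr=[7 _ _ _] head=0 tail=1 count=1
After op 2 (write(2)): arr=[7 2 _ _] head=0 tail=2 count=2
After op 3 (write(18)): arr=[7 2 18 _] head=0 tail=3 count=3
After op 4 (read()): arr=[7 2 18 _] head=1 tail=3 count=2
After op 5 (write(9)): arr=[7 2 18 9] head=1 tail=0 count=3
After op 6 (read()): arr=[7 2 18 9] head=2 tail=0 count=2
After op 7 (write(8)): arr=[8 2 18 9] head=2 tail=1 count=3
After op 8 (write(10)): arr=[8 10 18 9] head=2 tail=2 count=4
After op 9 (write(23)): arr=[8 10 23 9] head=3 tail=3 count=4
After op 10 (read()): arr=[8 10 23 9] head=0 tail=3 count=3
After op 11 (write(3)): arr=[8 10 23 3] head=0 tail=0 count=4
After op 12 (write(19)): arr=[19 10 23 3] head=1 tail=1 count=4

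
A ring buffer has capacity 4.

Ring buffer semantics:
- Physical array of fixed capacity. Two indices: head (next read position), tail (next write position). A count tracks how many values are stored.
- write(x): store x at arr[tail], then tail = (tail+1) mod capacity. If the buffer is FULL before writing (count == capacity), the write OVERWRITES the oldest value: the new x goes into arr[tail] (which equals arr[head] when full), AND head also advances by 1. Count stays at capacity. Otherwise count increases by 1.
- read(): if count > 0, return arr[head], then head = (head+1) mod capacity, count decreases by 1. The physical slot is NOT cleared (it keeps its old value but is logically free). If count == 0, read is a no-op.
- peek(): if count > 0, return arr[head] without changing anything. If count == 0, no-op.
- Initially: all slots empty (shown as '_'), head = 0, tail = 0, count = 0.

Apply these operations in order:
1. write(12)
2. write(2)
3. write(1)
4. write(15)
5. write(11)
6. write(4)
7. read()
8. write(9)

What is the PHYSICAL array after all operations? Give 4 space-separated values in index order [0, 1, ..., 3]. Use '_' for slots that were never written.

Answer: 11 4 9 15

Derivation:
After op 1 (write(12)): arr=[12 _ _ _] head=0 tail=1 count=1
After op 2 (write(2)): arr=[12 2 _ _] head=0 tail=2 count=2
After op 3 (write(1)): arr=[12 2 1 _] head=0 tail=3 count=3
After op 4 (write(15)): arr=[12 2 1 15] head=0 tail=0 count=4
After op 5 (write(11)): arr=[11 2 1 15] head=1 tail=1 count=4
After op 6 (write(4)): arr=[11 4 1 15] head=2 tail=2 count=4
After op 7 (read()): arr=[11 4 1 15] head=3 tail=2 count=3
After op 8 (write(9)): arr=[11 4 9 15] head=3 tail=3 count=4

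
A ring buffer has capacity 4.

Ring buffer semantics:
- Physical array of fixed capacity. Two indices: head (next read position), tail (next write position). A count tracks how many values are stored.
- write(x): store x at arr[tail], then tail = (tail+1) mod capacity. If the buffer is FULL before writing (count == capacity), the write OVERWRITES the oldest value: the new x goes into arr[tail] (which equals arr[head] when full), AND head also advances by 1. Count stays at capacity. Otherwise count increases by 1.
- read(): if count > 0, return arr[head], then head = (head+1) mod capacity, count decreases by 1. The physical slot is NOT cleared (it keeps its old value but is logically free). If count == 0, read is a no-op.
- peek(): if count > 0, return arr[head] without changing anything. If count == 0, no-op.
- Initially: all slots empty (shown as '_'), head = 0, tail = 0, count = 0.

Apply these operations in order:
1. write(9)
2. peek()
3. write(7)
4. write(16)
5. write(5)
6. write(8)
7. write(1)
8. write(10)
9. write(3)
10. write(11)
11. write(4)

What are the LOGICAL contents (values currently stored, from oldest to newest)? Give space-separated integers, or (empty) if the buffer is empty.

After op 1 (write(9)): arr=[9 _ _ _] head=0 tail=1 count=1
After op 2 (peek()): arr=[9 _ _ _] head=0 tail=1 count=1
After op 3 (write(7)): arr=[9 7 _ _] head=0 tail=2 count=2
After op 4 (write(16)): arr=[9 7 16 _] head=0 tail=3 count=3
After op 5 (write(5)): arr=[9 7 16 5] head=0 tail=0 count=4
After op 6 (write(8)): arr=[8 7 16 5] head=1 tail=1 count=4
After op 7 (write(1)): arr=[8 1 16 5] head=2 tail=2 count=4
After op 8 (write(10)): arr=[8 1 10 5] head=3 tail=3 count=4
After op 9 (write(3)): arr=[8 1 10 3] head=0 tail=0 count=4
After op 10 (write(11)): arr=[11 1 10 3] head=1 tail=1 count=4
After op 11 (write(4)): arr=[11 4 10 3] head=2 tail=2 count=4

Answer: 10 3 11 4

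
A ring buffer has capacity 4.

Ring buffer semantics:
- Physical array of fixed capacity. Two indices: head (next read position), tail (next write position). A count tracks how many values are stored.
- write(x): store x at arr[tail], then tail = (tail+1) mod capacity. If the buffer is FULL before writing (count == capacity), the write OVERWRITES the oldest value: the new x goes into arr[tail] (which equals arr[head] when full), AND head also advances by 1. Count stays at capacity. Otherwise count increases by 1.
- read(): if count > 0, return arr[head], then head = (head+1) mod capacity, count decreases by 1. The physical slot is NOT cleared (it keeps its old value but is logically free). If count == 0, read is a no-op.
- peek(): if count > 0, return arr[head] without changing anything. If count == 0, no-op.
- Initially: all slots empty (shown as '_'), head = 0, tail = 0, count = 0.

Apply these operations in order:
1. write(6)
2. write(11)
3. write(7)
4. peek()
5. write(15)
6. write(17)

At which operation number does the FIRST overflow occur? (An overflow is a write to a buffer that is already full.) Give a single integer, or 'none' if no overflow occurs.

After op 1 (write(6)): arr=[6 _ _ _] head=0 tail=1 count=1
After op 2 (write(11)): arr=[6 11 _ _] head=0 tail=2 count=2
After op 3 (write(7)): arr=[6 11 7 _] head=0 tail=3 count=3
After op 4 (peek()): arr=[6 11 7 _] head=0 tail=3 count=3
After op 5 (write(15)): arr=[6 11 7 15] head=0 tail=0 count=4
After op 6 (write(17)): arr=[17 11 7 15] head=1 tail=1 count=4

Answer: 6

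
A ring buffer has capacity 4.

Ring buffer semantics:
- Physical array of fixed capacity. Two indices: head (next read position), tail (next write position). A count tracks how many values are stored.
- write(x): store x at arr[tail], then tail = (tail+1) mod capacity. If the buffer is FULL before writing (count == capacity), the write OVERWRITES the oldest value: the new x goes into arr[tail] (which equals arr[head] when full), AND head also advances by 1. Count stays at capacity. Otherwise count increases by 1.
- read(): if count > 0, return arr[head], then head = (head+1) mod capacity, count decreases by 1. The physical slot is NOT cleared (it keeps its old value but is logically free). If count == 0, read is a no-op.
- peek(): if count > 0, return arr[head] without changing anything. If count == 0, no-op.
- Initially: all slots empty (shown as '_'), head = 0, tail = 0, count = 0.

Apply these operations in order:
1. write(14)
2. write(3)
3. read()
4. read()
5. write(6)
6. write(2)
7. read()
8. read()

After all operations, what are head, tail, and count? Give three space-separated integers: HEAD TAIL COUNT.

After op 1 (write(14)): arr=[14 _ _ _] head=0 tail=1 count=1
After op 2 (write(3)): arr=[14 3 _ _] head=0 tail=2 count=2
After op 3 (read()): arr=[14 3 _ _] head=1 tail=2 count=1
After op 4 (read()): arr=[14 3 _ _] head=2 tail=2 count=0
After op 5 (write(6)): arr=[14 3 6 _] head=2 tail=3 count=1
After op 6 (write(2)): arr=[14 3 6 2] head=2 tail=0 count=2
After op 7 (read()): arr=[14 3 6 2] head=3 tail=0 count=1
After op 8 (read()): arr=[14 3 6 2] head=0 tail=0 count=0

Answer: 0 0 0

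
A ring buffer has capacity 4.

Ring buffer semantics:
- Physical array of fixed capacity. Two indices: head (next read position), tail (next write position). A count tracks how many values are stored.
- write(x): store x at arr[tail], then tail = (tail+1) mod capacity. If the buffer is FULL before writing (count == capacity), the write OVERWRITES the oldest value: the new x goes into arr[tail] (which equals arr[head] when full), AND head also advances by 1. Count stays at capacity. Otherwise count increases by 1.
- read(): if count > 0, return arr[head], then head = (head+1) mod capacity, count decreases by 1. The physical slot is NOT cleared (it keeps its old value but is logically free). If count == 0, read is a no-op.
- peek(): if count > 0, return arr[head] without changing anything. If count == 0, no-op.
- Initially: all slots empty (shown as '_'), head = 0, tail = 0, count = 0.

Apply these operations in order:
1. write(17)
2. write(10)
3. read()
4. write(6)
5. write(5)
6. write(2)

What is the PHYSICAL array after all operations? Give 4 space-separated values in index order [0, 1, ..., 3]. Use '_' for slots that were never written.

After op 1 (write(17)): arr=[17 _ _ _] head=0 tail=1 count=1
After op 2 (write(10)): arr=[17 10 _ _] head=0 tail=2 count=2
After op 3 (read()): arr=[17 10 _ _] head=1 tail=2 count=1
After op 4 (write(6)): arr=[17 10 6 _] head=1 tail=3 count=2
After op 5 (write(5)): arr=[17 10 6 5] head=1 tail=0 count=3
After op 6 (write(2)): arr=[2 10 6 5] head=1 tail=1 count=4

Answer: 2 10 6 5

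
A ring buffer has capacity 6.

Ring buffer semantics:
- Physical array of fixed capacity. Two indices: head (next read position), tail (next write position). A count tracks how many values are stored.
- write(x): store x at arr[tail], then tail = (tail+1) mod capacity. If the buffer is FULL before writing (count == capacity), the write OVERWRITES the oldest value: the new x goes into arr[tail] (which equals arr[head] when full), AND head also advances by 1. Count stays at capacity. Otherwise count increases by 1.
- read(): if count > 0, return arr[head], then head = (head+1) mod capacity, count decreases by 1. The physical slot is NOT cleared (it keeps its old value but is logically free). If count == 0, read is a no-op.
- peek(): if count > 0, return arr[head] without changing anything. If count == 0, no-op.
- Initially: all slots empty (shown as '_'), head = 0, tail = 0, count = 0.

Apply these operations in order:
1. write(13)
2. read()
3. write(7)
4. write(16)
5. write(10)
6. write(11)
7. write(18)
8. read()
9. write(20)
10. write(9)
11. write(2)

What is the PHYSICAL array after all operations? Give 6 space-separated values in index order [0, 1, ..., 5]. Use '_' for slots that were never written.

After op 1 (write(13)): arr=[13 _ _ _ _ _] head=0 tail=1 count=1
After op 2 (read()): arr=[13 _ _ _ _ _] head=1 tail=1 count=0
After op 3 (write(7)): arr=[13 7 _ _ _ _] head=1 tail=2 count=1
After op 4 (write(16)): arr=[13 7 16 _ _ _] head=1 tail=3 count=2
After op 5 (write(10)): arr=[13 7 16 10 _ _] head=1 tail=4 count=3
After op 6 (write(11)): arr=[13 7 16 10 11 _] head=1 tail=5 count=4
After op 7 (write(18)): arr=[13 7 16 10 11 18] head=1 tail=0 count=5
After op 8 (read()): arr=[13 7 16 10 11 18] head=2 tail=0 count=4
After op 9 (write(20)): arr=[20 7 16 10 11 18] head=2 tail=1 count=5
After op 10 (write(9)): arr=[20 9 16 10 11 18] head=2 tail=2 count=6
After op 11 (write(2)): arr=[20 9 2 10 11 18] head=3 tail=3 count=6

Answer: 20 9 2 10 11 18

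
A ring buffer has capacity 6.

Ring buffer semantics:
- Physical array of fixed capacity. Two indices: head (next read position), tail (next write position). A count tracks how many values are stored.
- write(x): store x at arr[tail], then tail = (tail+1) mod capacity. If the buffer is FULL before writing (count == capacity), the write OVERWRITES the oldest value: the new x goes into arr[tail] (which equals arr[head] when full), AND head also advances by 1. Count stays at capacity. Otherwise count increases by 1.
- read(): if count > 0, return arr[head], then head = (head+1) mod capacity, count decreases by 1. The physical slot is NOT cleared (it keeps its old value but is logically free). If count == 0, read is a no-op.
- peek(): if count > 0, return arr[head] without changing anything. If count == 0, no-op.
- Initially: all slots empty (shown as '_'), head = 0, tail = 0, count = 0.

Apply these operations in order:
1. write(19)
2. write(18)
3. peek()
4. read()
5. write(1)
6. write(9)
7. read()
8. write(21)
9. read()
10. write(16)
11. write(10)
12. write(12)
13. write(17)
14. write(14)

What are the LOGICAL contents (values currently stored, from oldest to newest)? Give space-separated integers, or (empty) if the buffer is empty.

Answer: 21 16 10 12 17 14

Derivation:
After op 1 (write(19)): arr=[19 _ _ _ _ _] head=0 tail=1 count=1
After op 2 (write(18)): arr=[19 18 _ _ _ _] head=0 tail=2 count=2
After op 3 (peek()): arr=[19 18 _ _ _ _] head=0 tail=2 count=2
After op 4 (read()): arr=[19 18 _ _ _ _] head=1 tail=2 count=1
After op 5 (write(1)): arr=[19 18 1 _ _ _] head=1 tail=3 count=2
After op 6 (write(9)): arr=[19 18 1 9 _ _] head=1 tail=4 count=3
After op 7 (read()): arr=[19 18 1 9 _ _] head=2 tail=4 count=2
After op 8 (write(21)): arr=[19 18 1 9 21 _] head=2 tail=5 count=3
After op 9 (read()): arr=[19 18 1 9 21 _] head=3 tail=5 count=2
After op 10 (write(16)): arr=[19 18 1 9 21 16] head=3 tail=0 count=3
After op 11 (write(10)): arr=[10 18 1 9 21 16] head=3 tail=1 count=4
After op 12 (write(12)): arr=[10 12 1 9 21 16] head=3 tail=2 count=5
After op 13 (write(17)): arr=[10 12 17 9 21 16] head=3 tail=3 count=6
After op 14 (write(14)): arr=[10 12 17 14 21 16] head=4 tail=4 count=6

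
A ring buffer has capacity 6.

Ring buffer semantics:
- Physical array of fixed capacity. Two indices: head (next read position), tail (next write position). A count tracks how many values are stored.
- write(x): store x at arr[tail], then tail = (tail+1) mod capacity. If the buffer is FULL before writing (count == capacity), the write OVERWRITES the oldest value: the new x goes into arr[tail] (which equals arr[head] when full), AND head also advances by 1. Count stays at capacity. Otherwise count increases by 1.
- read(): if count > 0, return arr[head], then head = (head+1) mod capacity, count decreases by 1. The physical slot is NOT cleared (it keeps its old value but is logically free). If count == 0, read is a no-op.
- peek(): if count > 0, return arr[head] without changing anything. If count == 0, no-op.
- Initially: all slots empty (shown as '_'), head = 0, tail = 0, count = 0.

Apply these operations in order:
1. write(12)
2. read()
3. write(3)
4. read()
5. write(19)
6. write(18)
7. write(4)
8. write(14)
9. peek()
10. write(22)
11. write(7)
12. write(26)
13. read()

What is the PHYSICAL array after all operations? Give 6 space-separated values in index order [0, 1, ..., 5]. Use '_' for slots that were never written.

Answer: 22 7 26 18 4 14

Derivation:
After op 1 (write(12)): arr=[12 _ _ _ _ _] head=0 tail=1 count=1
After op 2 (read()): arr=[12 _ _ _ _ _] head=1 tail=1 count=0
After op 3 (write(3)): arr=[12 3 _ _ _ _] head=1 tail=2 count=1
After op 4 (read()): arr=[12 3 _ _ _ _] head=2 tail=2 count=0
After op 5 (write(19)): arr=[12 3 19 _ _ _] head=2 tail=3 count=1
After op 6 (write(18)): arr=[12 3 19 18 _ _] head=2 tail=4 count=2
After op 7 (write(4)): arr=[12 3 19 18 4 _] head=2 tail=5 count=3
After op 8 (write(14)): arr=[12 3 19 18 4 14] head=2 tail=0 count=4
After op 9 (peek()): arr=[12 3 19 18 4 14] head=2 tail=0 count=4
After op 10 (write(22)): arr=[22 3 19 18 4 14] head=2 tail=1 count=5
After op 11 (write(7)): arr=[22 7 19 18 4 14] head=2 tail=2 count=6
After op 12 (write(26)): arr=[22 7 26 18 4 14] head=3 tail=3 count=6
After op 13 (read()): arr=[22 7 26 18 4 14] head=4 tail=3 count=5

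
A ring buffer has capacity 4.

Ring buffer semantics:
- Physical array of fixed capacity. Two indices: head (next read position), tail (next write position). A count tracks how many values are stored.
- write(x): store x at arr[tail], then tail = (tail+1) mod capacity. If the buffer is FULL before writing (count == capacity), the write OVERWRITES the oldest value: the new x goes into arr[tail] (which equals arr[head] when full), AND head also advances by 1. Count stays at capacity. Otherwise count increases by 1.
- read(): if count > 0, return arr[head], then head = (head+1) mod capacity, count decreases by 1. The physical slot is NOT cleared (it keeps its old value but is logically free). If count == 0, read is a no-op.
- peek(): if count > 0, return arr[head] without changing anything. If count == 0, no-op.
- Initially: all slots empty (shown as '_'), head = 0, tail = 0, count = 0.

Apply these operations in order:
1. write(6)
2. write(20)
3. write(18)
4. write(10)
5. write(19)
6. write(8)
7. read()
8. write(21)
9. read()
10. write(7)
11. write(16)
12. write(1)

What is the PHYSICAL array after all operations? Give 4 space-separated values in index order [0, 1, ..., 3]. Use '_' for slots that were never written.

After op 1 (write(6)): arr=[6 _ _ _] head=0 tail=1 count=1
After op 2 (write(20)): arr=[6 20 _ _] head=0 tail=2 count=2
After op 3 (write(18)): arr=[6 20 18 _] head=0 tail=3 count=3
After op 4 (write(10)): arr=[6 20 18 10] head=0 tail=0 count=4
After op 5 (write(19)): arr=[19 20 18 10] head=1 tail=1 count=4
After op 6 (write(8)): arr=[19 8 18 10] head=2 tail=2 count=4
After op 7 (read()): arr=[19 8 18 10] head=3 tail=2 count=3
After op 8 (write(21)): arr=[19 8 21 10] head=3 tail=3 count=4
After op 9 (read()): arr=[19 8 21 10] head=0 tail=3 count=3
After op 10 (write(7)): arr=[19 8 21 7] head=0 tail=0 count=4
After op 11 (write(16)): arr=[16 8 21 7] head=1 tail=1 count=4
After op 12 (write(1)): arr=[16 1 21 7] head=2 tail=2 count=4

Answer: 16 1 21 7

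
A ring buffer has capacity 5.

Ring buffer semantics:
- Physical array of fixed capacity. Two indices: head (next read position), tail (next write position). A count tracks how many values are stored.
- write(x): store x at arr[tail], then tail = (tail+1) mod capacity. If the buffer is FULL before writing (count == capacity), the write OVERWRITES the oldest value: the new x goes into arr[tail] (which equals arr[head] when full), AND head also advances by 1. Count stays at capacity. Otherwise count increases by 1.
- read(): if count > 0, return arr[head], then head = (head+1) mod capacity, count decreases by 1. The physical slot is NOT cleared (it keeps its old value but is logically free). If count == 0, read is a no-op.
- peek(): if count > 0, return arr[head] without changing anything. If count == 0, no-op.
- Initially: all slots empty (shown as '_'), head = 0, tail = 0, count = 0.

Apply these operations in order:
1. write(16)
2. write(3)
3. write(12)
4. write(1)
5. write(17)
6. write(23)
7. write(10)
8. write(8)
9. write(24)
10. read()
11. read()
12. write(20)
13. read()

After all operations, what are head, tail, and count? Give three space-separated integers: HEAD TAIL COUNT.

Answer: 2 0 3

Derivation:
After op 1 (write(16)): arr=[16 _ _ _ _] head=0 tail=1 count=1
After op 2 (write(3)): arr=[16 3 _ _ _] head=0 tail=2 count=2
After op 3 (write(12)): arr=[16 3 12 _ _] head=0 tail=3 count=3
After op 4 (write(1)): arr=[16 3 12 1 _] head=0 tail=4 count=4
After op 5 (write(17)): arr=[16 3 12 1 17] head=0 tail=0 count=5
After op 6 (write(23)): arr=[23 3 12 1 17] head=1 tail=1 count=5
After op 7 (write(10)): arr=[23 10 12 1 17] head=2 tail=2 count=5
After op 8 (write(8)): arr=[23 10 8 1 17] head=3 tail=3 count=5
After op 9 (write(24)): arr=[23 10 8 24 17] head=4 tail=4 count=5
After op 10 (read()): arr=[23 10 8 24 17] head=0 tail=4 count=4
After op 11 (read()): arr=[23 10 8 24 17] head=1 tail=4 count=3
After op 12 (write(20)): arr=[23 10 8 24 20] head=1 tail=0 count=4
After op 13 (read()): arr=[23 10 8 24 20] head=2 tail=0 count=3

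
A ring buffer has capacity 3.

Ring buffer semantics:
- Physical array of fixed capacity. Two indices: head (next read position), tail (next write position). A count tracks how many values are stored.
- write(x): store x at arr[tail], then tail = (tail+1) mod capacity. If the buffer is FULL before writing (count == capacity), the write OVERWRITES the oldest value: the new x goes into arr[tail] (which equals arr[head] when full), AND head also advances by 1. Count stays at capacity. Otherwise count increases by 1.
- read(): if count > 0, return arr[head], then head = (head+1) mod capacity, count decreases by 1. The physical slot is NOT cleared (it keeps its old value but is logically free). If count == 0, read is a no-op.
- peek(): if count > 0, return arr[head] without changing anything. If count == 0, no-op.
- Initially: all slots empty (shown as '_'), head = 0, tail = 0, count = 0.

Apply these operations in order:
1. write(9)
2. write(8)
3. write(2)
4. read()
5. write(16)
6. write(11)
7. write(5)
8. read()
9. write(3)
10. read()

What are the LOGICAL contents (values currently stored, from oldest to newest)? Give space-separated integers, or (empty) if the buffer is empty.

Answer: 5 3

Derivation:
After op 1 (write(9)): arr=[9 _ _] head=0 tail=1 count=1
After op 2 (write(8)): arr=[9 8 _] head=0 tail=2 count=2
After op 3 (write(2)): arr=[9 8 2] head=0 tail=0 count=3
After op 4 (read()): arr=[9 8 2] head=1 tail=0 count=2
After op 5 (write(16)): arr=[16 8 2] head=1 tail=1 count=3
After op 6 (write(11)): arr=[16 11 2] head=2 tail=2 count=3
After op 7 (write(5)): arr=[16 11 5] head=0 tail=0 count=3
After op 8 (read()): arr=[16 11 5] head=1 tail=0 count=2
After op 9 (write(3)): arr=[3 11 5] head=1 tail=1 count=3
After op 10 (read()): arr=[3 11 5] head=2 tail=1 count=2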